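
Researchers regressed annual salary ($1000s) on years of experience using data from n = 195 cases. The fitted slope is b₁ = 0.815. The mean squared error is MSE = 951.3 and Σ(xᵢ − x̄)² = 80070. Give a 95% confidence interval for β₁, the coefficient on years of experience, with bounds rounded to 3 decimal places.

SE(b₁) = √(MSE/Sₓₓ) = √(951.3/80070) = 0.108999.
df = n − 2 = 193.
t* = t_{0.025, 193} = 1.972332.
Margin = t* × SE = 1.972332 × 0.108999 = 0.21498.
CI: 0.815 ± 0.21498 → (0.600, 1.030).
With 95% confidence, each one-unit increase in years of experience is associated with a change of between 0.600 and 1.030 $1000s in annual salary.

(0.600, 1.030)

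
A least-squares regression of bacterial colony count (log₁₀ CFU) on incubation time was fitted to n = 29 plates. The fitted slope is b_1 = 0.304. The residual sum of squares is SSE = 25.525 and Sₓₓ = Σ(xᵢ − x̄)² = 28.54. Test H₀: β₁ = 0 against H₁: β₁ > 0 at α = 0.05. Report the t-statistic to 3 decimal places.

t = 1.670

MSE = SSE/(n − 2) = 25.525/27 = 0.94537.
SE(b_1) = √(MSE/Sₓₓ) = √(0.94537/28.54) = 0.182001.
t = 0.304 / 0.182001 = 1.670.
df = n − 2 = 27.
One-sided p ≈ 0.0532, which is ≥ 0.05, so fail to reject H₀.
The data do not give significant evidence that the true slope on incubation time is positive.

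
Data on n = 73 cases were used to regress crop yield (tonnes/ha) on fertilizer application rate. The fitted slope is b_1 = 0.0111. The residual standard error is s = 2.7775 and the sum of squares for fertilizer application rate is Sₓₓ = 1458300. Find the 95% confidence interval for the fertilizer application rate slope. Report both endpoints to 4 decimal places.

(0.0065, 0.0157)

SE(b_1) = s/√Sₓₓ = 2.7775/√1458300 = 0.00230001.
df = n − 2 = 71.
t* = t_{0.025, 71} = 1.993943.
Margin = t* × SE = 1.993943 × 0.00230001 = 0.004586.
CI: 0.0111 ± 0.004586 → (0.0065, 0.0157).
With 95% confidence, each one-unit increase in fertilizer application rate is associated with a change of between 0.0065 and 0.0157 tonnes/ha in crop yield.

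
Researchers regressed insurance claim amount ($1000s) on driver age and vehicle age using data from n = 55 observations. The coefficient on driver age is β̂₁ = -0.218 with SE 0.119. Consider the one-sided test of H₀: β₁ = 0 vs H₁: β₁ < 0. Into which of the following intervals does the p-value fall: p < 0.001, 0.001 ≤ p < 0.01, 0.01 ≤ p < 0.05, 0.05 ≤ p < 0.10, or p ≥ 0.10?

0.01 ≤ p < 0.05

t = -0.218 / 0.119 = -1.832.
df = n − k − 1 = 55 − 2 − 1 = 52.
One-sided p = P(T_{52} < t) ≈ 0.0363.
So 0.01 ≤ p < 0.05.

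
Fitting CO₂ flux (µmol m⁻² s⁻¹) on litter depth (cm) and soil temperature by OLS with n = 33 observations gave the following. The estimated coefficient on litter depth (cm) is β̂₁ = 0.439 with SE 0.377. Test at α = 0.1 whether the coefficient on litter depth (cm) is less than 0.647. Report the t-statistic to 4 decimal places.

t = -0.5517

H₀: β₁ = 0.647 vs H₁: β₁ < 0.647.
t = (β̂₁ − β₁⁰)/SE = (0.439 − 0.647) / 0.377 = -0.5517.
df = n − k − 1 = 33 − 2 − 1 = 30.
One-sided p ≈ 0.2926, which is ≥ 0.1, so fail to reject H₀.
The data do not give significant evidence that the true slope on litter depth (cm) is below 0.647 µmol m⁻² s⁻¹ per unit, holding the other predictors fixed.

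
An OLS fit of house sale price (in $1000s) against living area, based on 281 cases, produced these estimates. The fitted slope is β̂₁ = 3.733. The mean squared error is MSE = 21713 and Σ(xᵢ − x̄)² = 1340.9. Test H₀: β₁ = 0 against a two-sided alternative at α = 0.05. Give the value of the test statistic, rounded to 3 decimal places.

SE(β̂₁) = √(MSE/Sₓₓ) = √(21713/1340.9) = 4.02403.
t = 3.733 / 4.02403 = 0.928.
df = n − 2 = 279.
Two-sided p ≈ 0.3544, which is ≥ 0.05, so fail to reject H₀.
The data do not give significant evidence of an association between living area and house sale price.

t = 0.928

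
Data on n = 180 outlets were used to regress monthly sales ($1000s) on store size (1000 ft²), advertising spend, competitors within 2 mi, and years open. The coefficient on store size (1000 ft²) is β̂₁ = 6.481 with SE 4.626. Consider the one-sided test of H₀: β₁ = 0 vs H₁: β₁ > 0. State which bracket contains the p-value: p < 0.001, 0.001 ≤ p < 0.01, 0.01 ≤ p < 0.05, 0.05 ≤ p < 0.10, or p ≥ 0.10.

0.05 ≤ p < 0.10

t = 6.481 / 4.626 = 1.401.
df = n − k − 1 = 180 − 4 − 1 = 175.
One-sided p = P(T_{175} > t) ≈ 0.0815.
So 0.05 ≤ p < 0.10.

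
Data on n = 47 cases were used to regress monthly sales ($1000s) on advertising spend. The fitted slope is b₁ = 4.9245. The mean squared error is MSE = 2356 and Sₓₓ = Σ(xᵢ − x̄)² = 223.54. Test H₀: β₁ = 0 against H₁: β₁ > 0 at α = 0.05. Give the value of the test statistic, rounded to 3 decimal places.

t = 1.517

SE(b₁) = √(MSE/Sₓₓ) = √(2356/223.54) = 3.24646.
t = 4.9245 / 3.24646 = 1.517.
df = n − 2 = 45.
One-sided p ≈ 0.0681, which is ≥ 0.05, so fail to reject H₀.
The data do not give significant evidence that the true slope on advertising spend is positive.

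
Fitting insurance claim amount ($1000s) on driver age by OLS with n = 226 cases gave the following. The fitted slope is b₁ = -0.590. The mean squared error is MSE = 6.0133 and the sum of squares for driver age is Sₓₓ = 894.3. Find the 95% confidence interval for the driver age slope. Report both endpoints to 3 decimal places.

(-0.752, -0.428)

SE(b₁) = √(MSE/Sₓₓ) = √(6.0133/894.3) = 0.0820002.
df = n − 2 = 224.
t* = t_{0.025, 224} = 1.970611.
Margin = t* × SE = 1.970611 × 0.0820002 = 0.16159.
CI: -0.590 ± 0.16159 → (-0.752, -0.428).
With 95% confidence, each one-unit increase in driver age is associated with a change of between -0.752 and -0.428 $1000s in insurance claim amount.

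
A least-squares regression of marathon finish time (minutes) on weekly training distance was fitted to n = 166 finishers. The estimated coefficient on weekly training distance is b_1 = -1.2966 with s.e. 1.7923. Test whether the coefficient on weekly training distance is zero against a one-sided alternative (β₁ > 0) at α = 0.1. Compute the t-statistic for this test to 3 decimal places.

t = -0.723

H₀: β₁ = 0 vs H₁: β₁ > 0.
t = (b_1 − β₁⁰)/SE = -1.2966 / 1.7923 = -0.723.
df = n − 2 = 166 − 2 = 164.
One-sided p ≈ 0.7648, which is ≥ 0.1, so fail to reject H₀.
The data do not give significant evidence that the true slope on weekly training distance is positive.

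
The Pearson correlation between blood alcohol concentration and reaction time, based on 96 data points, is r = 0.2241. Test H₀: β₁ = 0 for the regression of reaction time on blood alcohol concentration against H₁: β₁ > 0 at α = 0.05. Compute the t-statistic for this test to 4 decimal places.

t = 2.2294

t = r·√(n − 2)/√(1 − r²) = 0.2241·√94/√0.949779 = 2.2294.
df = n − 2 = 94.
One-sided p ≈ 0.0141, which is < 0.05, so reject H₀.
There is evidence of a linear association between blood alcohol concentration and reaction time.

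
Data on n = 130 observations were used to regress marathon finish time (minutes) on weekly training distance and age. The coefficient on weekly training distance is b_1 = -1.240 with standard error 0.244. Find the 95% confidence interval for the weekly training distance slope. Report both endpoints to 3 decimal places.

(-1.723, -0.757)

df = n − k − 1 = 130 − 2 − 1 = 127.
t* = t_{0.025, 127} = 1.97882.
Margin = t* × SE = 1.97882 × 0.244 = 0.48283.
CI: -1.240 ± 0.48283 → (-1.723, -0.757).
With 95% confidence, each one-unit increase in weekly training distance is associated with a change of between -1.723 and -0.757 minutes in marathon finish time, holding the other predictors fixed.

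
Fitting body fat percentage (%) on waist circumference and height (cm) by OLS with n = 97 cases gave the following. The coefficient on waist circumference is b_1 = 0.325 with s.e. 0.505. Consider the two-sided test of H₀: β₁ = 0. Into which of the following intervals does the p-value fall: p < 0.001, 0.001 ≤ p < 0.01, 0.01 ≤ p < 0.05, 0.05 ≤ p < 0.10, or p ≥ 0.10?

t = 0.325 / 0.505 = 0.644.
df = n − k − 1 = 97 − 2 − 1 = 94.
Two-sided p = 2·P(T_{94} > |t|) ≈ 0.5214.
So p ≥ 0.10.

p ≥ 0.10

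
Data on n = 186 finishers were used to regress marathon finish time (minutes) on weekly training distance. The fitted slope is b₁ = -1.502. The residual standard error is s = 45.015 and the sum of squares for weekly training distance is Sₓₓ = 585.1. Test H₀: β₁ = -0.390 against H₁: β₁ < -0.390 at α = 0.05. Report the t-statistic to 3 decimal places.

SE(b₁) = s/√Sₓₓ = 45.015/√585.1 = 1.86098.
t = (-1.502 − (-0.390)) / 1.86098 = -0.598.
df = n − 2 = 184.
One-sided p ≈ 0.2754, which is ≥ 0.05, so fail to reject H₀.
The data do not give significant evidence that the true slope on weekly training distance is below -0.390 minutes per unit.

t = -0.598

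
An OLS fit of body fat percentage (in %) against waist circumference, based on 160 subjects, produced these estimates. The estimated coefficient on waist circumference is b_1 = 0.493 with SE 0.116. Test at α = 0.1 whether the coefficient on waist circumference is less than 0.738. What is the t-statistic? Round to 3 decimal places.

H₀: β₁ = 0.738 vs H₁: β₁ < 0.738.
t = (b_1 − β₁⁰)/SE = (0.493 − 0.738) / 0.116 = -2.112.
df = n − 2 = 160 − 2 = 158.
One-sided p ≈ 0.0181, which is < 0.1, so reject H₀.
There is evidence that the true slope on waist circumference is below 0.738 % per unit.

t = -2.112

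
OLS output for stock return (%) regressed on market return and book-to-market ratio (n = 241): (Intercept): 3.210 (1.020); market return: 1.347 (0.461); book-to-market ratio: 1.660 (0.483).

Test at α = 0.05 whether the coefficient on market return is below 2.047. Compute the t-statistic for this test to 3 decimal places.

t = -1.518

Read off: b = 1.347, SE = 0.461 for market return.
H₀: β₁ = 2.047 vs H₁: β₁ < 2.047.
t = (1.347 − 2.047) / 0.461 = -1.518.
df = n − k − 1 = 241 − 2 − 1 = 238.
One-sided p ≈ 0.0651, which is ≥ 0.05, so fail to reject H₀.
The data do not give significant evidence that the true slope on market return is below 2.047 % per unit, holding the other predictors fixed.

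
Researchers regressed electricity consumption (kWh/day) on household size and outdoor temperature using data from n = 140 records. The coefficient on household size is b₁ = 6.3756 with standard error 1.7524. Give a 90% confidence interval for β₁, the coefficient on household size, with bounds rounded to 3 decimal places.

df = n − k − 1 = 140 − 2 − 1 = 137.
t* = t_{0.05, 137} = 1.656052.
Margin = t* × SE = 1.656052 × 1.7524 = 2.90207.
CI: 6.3756 ± 2.90207 → (3.474, 9.278).
With 90% confidence, each one-unit increase in household size is associated with a change of between 3.474 and 9.278 kWh/day in electricity consumption, holding the other predictors fixed.

(3.474, 9.278)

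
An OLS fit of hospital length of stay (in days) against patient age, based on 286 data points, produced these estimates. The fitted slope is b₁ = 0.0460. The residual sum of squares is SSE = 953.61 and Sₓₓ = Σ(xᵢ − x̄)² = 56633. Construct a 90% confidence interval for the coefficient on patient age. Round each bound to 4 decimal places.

(0.0333, 0.0587)

MSE = SSE/(n − 2) = 953.61/284 = 3.35778.
SE(b₁) = √(MSE/Sₓₓ) = √(3.35778/56633) = 0.00770001.
df = n − 2 = 284.
t* = t_{0.05, 284} = 1.650237.
Margin = t* × SE = 1.650237 × 0.00770001 = 0.012707.
CI: 0.0460 ± 0.012707 → (0.0333, 0.0587).
With 90% confidence, each one-unit increase in patient age is associated with a change of between 0.0333 and 0.0587 days in hospital length of stay.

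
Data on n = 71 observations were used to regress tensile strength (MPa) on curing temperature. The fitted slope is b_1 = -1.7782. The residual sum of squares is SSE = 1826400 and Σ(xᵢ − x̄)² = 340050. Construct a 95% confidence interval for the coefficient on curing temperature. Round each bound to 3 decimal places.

MSE = SSE/(n − 2) = 1826400/69 = 26469.6.
SE(b_1) = √(MSE/Sₓₓ) = √(26469.6/340050) = 0.278999.
df = n − 2 = 69.
t* = t_{0.025, 69} = 1.994945.
Margin = t* × SE = 1.994945 × 0.278999 = 0.55659.
CI: -1.7782 ± 0.55659 → (-2.335, -1.222).
With 95% confidence, each one-unit increase in curing temperature is associated with a change of between -2.335 and -1.222 MPa in tensile strength.

(-2.335, -1.222)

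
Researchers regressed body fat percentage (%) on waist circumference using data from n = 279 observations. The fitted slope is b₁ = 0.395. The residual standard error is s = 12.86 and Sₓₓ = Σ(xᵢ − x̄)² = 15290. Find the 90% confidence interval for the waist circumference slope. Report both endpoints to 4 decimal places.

SE(b₁) = s/√Sₓₓ = 12.86/√15290 = 0.104001.
df = n − 2 = 277.
t* = t_{0.05, 277} = 1.650373.
Margin = t* × SE = 1.650373 × 0.104001 = 0.171640.
CI: 0.395 ± 0.171640 → (0.2234, 0.5666).
With 90% confidence, each one-unit increase in waist circumference is associated with a change of between 0.2234 and 0.5666 % in body fat percentage.

(0.2234, 0.5666)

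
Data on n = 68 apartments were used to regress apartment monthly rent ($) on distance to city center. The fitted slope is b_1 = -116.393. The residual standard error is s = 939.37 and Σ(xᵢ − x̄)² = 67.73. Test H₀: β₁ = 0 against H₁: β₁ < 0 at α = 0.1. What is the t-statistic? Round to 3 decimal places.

SE(b_1) = s/√Sₓₓ = 939.37/√67.73 = 114.142.
t = -116.393 / 114.142 = -1.020.
df = n − 2 = 66.
One-sided p ≈ 0.1558, which is ≥ 0.1, so fail to reject H₀.
The data do not give significant evidence that the true slope on distance to city center is negative.

t = -1.020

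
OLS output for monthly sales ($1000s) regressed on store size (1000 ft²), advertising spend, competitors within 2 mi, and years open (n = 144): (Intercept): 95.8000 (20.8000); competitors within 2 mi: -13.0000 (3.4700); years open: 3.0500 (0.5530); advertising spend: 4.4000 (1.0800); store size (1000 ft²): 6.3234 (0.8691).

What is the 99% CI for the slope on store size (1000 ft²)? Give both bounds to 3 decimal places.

Read off: b = 6.3234, SE = 0.8691 for store size (1000 ft²).
df = n − k − 1 = 144 − 4 − 1 = 139.
t* = t_{0.005, 139} = 2.611662.
Margin = t* × SE = 2.611662 × 0.8691 = 2.26980.
CI: 6.3234 ± 2.26980 → (4.054, 8.593).

(4.054, 8.593)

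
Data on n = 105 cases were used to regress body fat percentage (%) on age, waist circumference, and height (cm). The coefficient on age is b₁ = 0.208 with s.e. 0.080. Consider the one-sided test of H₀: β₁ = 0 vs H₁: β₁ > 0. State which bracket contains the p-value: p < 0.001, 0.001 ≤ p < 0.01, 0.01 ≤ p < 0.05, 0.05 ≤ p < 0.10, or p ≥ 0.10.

t = 0.208 / 0.080 = 2.600.
df = n − k − 1 = 105 − 3 − 1 = 101.
One-sided p = P(T_{101} > t) ≈ 0.0054.
So 0.001 ≤ p < 0.01.

0.001 ≤ p < 0.01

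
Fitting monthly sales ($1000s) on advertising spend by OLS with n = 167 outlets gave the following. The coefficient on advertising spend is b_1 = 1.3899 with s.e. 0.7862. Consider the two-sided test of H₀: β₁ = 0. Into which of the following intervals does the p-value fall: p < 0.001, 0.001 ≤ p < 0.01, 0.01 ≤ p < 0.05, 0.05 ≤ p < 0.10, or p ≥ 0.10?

0.05 ≤ p < 0.10

t = 1.3899 / 0.7862 = 1.768.
df = n − 2 = 167 − 2 = 165.
Two-sided p = 2·P(T_{165} > |t|) ≈ 0.0789.
So 0.05 ≤ p < 0.10.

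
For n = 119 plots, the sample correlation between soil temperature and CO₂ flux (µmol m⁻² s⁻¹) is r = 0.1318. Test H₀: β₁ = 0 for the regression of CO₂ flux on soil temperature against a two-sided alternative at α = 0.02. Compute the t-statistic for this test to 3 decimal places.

t = 1.438

t = r·√(n − 2)/√(1 − r²) = 0.1318·√117/√0.982629 = 1.438.
df = n − 2 = 117.
Two-sided p ≈ 0.1531, which is ≥ 0.02, so fail to reject H₀.
The data do not give significant evidence of a linear association between soil temperature and CO₂ flux.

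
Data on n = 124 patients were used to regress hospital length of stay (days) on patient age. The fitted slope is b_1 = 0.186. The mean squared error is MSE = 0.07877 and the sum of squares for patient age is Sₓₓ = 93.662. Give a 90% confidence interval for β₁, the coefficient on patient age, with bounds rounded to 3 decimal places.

SE(b_1) = √(MSE/Sₓₓ) = √(0.07877/93.662) = 0.029.
df = n − 2 = 122.
t* = t_{0.05, 122} = 1.657439.
Margin = t* × SE = 1.657439 × 0.029 = 0.04807.
CI: 0.186 ± 0.04807 → (0.138, 0.234).
With 90% confidence, each one-unit increase in patient age is associated with a change of between 0.138 and 0.234 days in hospital length of stay.

(0.138, 0.234)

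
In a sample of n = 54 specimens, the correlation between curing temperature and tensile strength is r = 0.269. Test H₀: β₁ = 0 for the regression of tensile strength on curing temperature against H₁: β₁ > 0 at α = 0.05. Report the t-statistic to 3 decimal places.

t = 2.014

t = r·√(n − 2)/√(1 − r²) = 0.269·√52/√0.927639 = 2.014.
df = n − 2 = 52.
One-sided p ≈ 0.0246, which is < 0.05, so reject H₀.
There is evidence of a linear association between curing temperature and tensile strength.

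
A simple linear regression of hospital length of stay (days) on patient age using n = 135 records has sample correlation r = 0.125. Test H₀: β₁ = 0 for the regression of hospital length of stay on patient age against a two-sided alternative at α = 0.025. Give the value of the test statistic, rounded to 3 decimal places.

t = r·√(n − 2)/√(1 − r²) = 0.125·√133/√0.984375 = 1.453.
df = n − 2 = 133.
Two-sided p ≈ 0.1486, which is ≥ 0.025, so fail to reject H₀.
The data do not give significant evidence of a linear association between patient age and hospital length of stay.

t = 1.453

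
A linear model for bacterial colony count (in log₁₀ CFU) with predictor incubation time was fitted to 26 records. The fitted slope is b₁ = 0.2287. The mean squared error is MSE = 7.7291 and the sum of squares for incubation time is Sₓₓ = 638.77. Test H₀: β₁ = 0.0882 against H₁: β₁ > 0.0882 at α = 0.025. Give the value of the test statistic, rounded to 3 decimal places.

SE(b₁) = √(MSE/Sₓₓ) = √(7.7291/638.77) = 0.11.
t = (0.2287 − 0.0882) / 0.11 = 1.277.
df = n − 2 = 24.
One-sided p ≈ 0.1069, which is ≥ 0.025, so fail to reject H₀.
The data do not give significant evidence that the true slope on incubation time exceeds 0.0882 log₁₀ CFU per unit.

t = 1.277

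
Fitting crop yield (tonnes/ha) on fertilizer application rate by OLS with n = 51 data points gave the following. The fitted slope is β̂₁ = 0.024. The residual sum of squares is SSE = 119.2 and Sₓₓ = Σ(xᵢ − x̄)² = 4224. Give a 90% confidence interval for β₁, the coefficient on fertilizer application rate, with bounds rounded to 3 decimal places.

MSE = SSE/(n − 2) = 119.2/49 = 2.43265.
SE(β̂₁) = √(MSE/Sₓₓ) = √(2.43265/4224) = 0.0239982.
df = n − 2 = 49.
t* = t_{0.05, 49} = 1.676551.
Margin = t* × SE = 1.676551 × 0.0239982 = 0.04023.
CI: 0.024 ± 0.04023 → (-0.016, 0.064).
With 90% confidence, each one-unit increase in fertilizer application rate is associated with a change of between -0.016 and 0.064 tonnes/ha in crop yield.

(-0.016, 0.064)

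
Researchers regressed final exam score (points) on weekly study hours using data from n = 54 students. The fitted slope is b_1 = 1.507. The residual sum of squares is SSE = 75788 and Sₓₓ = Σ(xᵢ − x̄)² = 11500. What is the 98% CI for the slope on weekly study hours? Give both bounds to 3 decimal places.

MSE = SSE/(n − 2) = 75788/52 = 1457.46.
SE(b_1) = √(MSE/Sₓₓ) = √(1457.46/11500) = 0.356.
df = n − 2 = 52.
t* = t_{0.01, 52} = 2.400225.
Margin = t* × SE = 2.400225 × 0.356 = 0.85448.
CI: 1.507 ± 0.85448 → (0.653, 2.361).
With 98% confidence, each one-unit increase in weekly study hours is associated with a change of between 0.653 and 2.361 points in final exam score.

(0.653, 2.361)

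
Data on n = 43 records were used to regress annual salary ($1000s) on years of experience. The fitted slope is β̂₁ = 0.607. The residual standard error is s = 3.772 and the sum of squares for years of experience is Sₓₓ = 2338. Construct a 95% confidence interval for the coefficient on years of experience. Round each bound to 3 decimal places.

(0.449, 0.765)

SE(β̂₁) = s/√Sₓₓ = 3.772/√2338 = 0.0780098.
df = n − 2 = 41.
t* = t_{0.025, 41} = 2.019541.
Margin = t* × SE = 2.019541 × 0.0780098 = 0.15754.
CI: 0.607 ± 0.15754 → (0.449, 0.765).
With 95% confidence, each one-unit increase in years of experience is associated with a change of between 0.449 and 0.765 $1000s in annual salary.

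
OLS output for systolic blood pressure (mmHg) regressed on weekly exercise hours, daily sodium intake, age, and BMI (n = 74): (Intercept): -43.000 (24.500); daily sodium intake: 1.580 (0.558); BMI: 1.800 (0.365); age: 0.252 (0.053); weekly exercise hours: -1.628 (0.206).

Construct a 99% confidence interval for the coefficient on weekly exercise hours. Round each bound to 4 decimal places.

Read off: b = -1.628, SE = 0.206 for weekly exercise hours.
df = n − k − 1 = 74 − 4 − 1 = 69.
t* = t_{0.005, 69} = 2.648977.
Margin = t* × SE = 2.648977 × 0.206 = 0.545689.
CI: -1.628 ± 0.545689 → (-2.1737, -1.0823).

(-2.1737, -1.0823)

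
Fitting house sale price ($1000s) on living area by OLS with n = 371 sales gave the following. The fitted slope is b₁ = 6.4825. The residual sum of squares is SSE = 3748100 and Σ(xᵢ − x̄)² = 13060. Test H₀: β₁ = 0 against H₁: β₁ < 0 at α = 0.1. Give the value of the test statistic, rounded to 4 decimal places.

t = 7.3506

MSE = SSE/(n − 2) = 3748100/369 = 10157.5.
SE(b₁) = √(MSE/Sₓₓ) = √(10157.5/13060) = 0.881903.
t = 6.4825 / 0.881903 = 7.3506.
df = n − 2 = 369.
One-sided p ≈ 1.0000, which is ≥ 0.1, so fail to reject H₀.
The data do not give significant evidence that the true slope on living area is negative.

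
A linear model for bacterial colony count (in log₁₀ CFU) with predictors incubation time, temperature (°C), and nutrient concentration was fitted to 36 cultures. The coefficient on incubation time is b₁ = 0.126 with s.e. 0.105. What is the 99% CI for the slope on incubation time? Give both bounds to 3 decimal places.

(-0.162, 0.414)

df = n − k − 1 = 36 − 3 − 1 = 32.
t* = t_{0.005, 32} = 2.738481.
Margin = t* × SE = 2.738481 × 0.105 = 0.28754.
CI: 0.126 ± 0.28754 → (-0.162, 0.414).
With 99% confidence, each one-unit increase in incubation time is associated with a change of between -0.162 and 0.414 log₁₀ CFU in bacterial colony count, holding the other predictors fixed.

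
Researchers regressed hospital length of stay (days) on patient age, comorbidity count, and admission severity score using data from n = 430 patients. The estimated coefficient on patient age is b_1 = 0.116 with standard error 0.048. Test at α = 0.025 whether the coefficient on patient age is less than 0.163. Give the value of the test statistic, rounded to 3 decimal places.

H₀: β₁ = 0.163 vs H₁: β₁ < 0.163.
t = (b_1 − β₁⁰)/SE = (0.116 − 0.163) / 0.048 = -0.979.
df = n − k − 1 = 430 − 3 − 1 = 426.
One-sided p ≈ 0.1640, which is ≥ 0.025, so fail to reject H₀.
The data do not give significant evidence that the true slope on patient age is below 0.163 days per unit, holding the other predictors fixed.

t = -0.979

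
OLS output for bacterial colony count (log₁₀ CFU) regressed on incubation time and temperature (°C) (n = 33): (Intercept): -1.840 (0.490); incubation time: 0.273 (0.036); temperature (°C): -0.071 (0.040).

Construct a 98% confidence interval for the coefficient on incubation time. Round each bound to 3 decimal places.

Read off: b = 0.273, SE = 0.036 for incubation time.
df = n − k − 1 = 33 − 2 − 1 = 30.
t* = t_{0.01, 30} = 2.457262.
Margin = t* × SE = 2.457262 × 0.036 = 0.08846.
CI: 0.273 ± 0.08846 → (0.185, 0.361).

(0.185, 0.361)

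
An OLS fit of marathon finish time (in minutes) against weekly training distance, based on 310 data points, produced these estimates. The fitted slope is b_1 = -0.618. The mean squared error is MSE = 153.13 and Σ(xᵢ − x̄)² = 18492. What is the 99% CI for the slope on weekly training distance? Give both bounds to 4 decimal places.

(-0.8539, -0.3821)

SE(b_1) = √(MSE/Sₓₓ) = √(153.13/18492) = 0.0909993.
df = n − 2 = 308.
t* = t_{0.005, 308} = 2.591886.
Margin = t* × SE = 2.591886 × 0.0909993 = 0.235860.
CI: -0.618 ± 0.235860 → (-0.8539, -0.3821).
With 99% confidence, each one-unit increase in weekly training distance is associated with a change of between -0.8539 and -0.3821 minutes in marathon finish time.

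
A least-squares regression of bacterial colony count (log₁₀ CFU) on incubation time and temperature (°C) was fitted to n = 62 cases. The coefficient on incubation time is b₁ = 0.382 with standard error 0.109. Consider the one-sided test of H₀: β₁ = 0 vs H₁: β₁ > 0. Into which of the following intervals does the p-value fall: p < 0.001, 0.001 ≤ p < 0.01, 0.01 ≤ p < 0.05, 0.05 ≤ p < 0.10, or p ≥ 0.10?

p < 0.001

t = 0.382 / 0.109 = 3.505.
df = n − k − 1 = 62 − 2 − 1 = 59.
One-sided p = P(T_{59} > t) ≈ 0.0004.
So p < 0.001.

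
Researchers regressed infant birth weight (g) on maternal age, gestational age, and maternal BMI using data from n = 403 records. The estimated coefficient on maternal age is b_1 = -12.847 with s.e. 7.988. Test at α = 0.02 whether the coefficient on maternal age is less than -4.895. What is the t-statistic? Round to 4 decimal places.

H₀: β₁ = -4.895 vs H₁: β₁ < -4.895.
t = (b_1 − β₁⁰)/SE = (-12.847 − (-4.895)) / 7.988 = -0.9955.
df = n − k − 1 = 403 − 3 − 1 = 399.
One-sided p ≈ 0.1600, which is ≥ 0.02, so fail to reject H₀.
The data do not give significant evidence that the true slope on maternal age is below -4.895 g per unit, holding the other predictors fixed.

t = -0.9955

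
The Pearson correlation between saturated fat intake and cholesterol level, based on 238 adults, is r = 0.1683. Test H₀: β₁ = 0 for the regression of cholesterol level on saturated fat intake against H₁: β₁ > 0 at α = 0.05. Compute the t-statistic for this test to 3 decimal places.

t = r·√(n − 2)/√(1 − r²) = 0.1683·√236/√0.971675 = 2.623.
df = n − 2 = 236.
One-sided p ≈ 0.0046, which is < 0.05, so reject H₀.
There is evidence of a linear association between saturated fat intake and cholesterol level.

t = 2.623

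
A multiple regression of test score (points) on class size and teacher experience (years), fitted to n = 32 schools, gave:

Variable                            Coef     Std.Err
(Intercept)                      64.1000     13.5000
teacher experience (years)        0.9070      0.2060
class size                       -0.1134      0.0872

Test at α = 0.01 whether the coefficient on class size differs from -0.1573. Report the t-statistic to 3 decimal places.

Read off: b = -0.1134, SE = 0.0872 for class size.
H₀: β₁ = -0.1573 vs H₁: β₁ ≠ -0.1573.
t = (-0.1134 − (-0.1573)) / 0.0872 = 0.503.
df = n − k − 1 = 32 − 2 − 1 = 29.
Two-sided p ≈ 0.6185, which is ≥ 0.01, so fail to reject H₀.
The data are consistent with a true slope of -0.1573 points per unit of class size, holding the other predictors fixed.

t = 0.503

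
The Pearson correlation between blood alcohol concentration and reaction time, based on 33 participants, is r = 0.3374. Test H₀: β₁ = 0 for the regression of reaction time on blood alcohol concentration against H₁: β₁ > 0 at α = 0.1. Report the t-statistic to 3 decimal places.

t = r·√(n − 2)/√(1 − r²) = 0.3374·√31/√0.886161 = 1.996.
df = n − 2 = 31.
One-sided p ≈ 0.0274, which is < 0.1, so reject H₀.
There is evidence of a linear association between blood alcohol concentration and reaction time.

t = 1.996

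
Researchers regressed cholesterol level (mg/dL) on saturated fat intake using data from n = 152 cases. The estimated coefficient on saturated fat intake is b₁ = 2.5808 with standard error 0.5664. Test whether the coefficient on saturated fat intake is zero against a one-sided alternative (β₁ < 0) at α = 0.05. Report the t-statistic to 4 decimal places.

t = 4.5565

H₀: β₁ = 0 vs H₁: β₁ < 0.
t = (b₁ − β₁⁰)/SE = 2.5808 / 0.5664 = 4.5565.
df = n − 2 = 152 − 2 = 150.
One-sided p ≈ 1.0000, which is ≥ 0.05, so fail to reject H₀.
The data do not give significant evidence that the true slope on saturated fat intake is negative.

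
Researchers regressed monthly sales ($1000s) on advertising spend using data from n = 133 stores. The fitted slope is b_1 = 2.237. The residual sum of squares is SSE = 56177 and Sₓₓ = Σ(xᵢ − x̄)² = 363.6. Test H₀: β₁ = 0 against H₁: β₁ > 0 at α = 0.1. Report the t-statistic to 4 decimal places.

MSE = SSE/(n − 2) = 56177/131 = 428.832.
SE(b_1) = √(MSE/Sₓₓ) = √(428.832/363.6) = 1.086.
t = 2.237 / 1.086 = 2.0598.
df = n − 2 = 131.
One-sided p ≈ 0.0207, which is < 0.1, so reject H₀.
There is evidence that the true slope on advertising spend is positive.

t = 2.0598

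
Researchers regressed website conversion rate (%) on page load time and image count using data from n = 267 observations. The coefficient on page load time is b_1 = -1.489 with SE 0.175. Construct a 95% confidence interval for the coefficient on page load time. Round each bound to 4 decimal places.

(-1.8336, -1.1444)

df = n − k − 1 = 267 − 2 − 1 = 264.
t* = t_{0.025, 264} = 1.96899.
Margin = t* × SE = 1.96899 × 0.175 = 0.344573.
CI: -1.489 ± 0.344573 → (-1.8336, -1.1444).
With 95% confidence, each one-unit increase in page load time is associated with a change of between -1.8336 and -1.1444 % in website conversion rate, holding the other predictors fixed.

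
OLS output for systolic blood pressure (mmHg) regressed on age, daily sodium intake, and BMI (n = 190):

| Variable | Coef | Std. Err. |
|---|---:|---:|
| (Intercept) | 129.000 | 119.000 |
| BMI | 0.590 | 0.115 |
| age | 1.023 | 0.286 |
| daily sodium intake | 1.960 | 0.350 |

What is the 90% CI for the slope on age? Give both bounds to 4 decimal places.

(0.5502, 1.4958)

Read off: b = 1.023, SE = 0.286 for age.
df = n − k − 1 = 190 − 3 − 1 = 186.
t* = t_{0.05, 186} = 1.653087.
Margin = t* × SE = 1.653087 × 0.286 = 0.472783.
CI: 1.023 ± 0.472783 → (0.5502, 1.4958).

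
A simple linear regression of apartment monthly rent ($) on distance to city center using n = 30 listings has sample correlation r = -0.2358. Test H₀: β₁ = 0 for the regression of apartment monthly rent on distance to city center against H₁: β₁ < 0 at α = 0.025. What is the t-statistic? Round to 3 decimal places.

t = r·√(n − 2)/√(1 − r²) = -0.2358·√28/√0.944398 = -1.284.
df = n − 2 = 28.
One-sided p ≈ 0.1048, which is ≥ 0.025, so fail to reject H₀.
The data do not give significant evidence of a linear association between distance to city center and apartment monthly rent.

t = -1.284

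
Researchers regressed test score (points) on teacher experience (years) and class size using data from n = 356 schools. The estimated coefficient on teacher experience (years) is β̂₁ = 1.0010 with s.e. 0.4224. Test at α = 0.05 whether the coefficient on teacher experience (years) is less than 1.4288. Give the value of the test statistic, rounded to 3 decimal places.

t = -1.013

H₀: β₁ = 1.4288 vs H₁: β₁ < 1.4288.
t = (β̂₁ − β₁⁰)/SE = (1.0010 − 1.4288) / 0.4224 = -1.013.
df = n − k − 1 = 356 − 2 − 1 = 353.
One-sided p ≈ 0.1559, which is ≥ 0.05, so fail to reject H₀.
The data do not give significant evidence that the true slope on teacher experience (years) is below 1.4288 points per unit, holding the other predictors fixed.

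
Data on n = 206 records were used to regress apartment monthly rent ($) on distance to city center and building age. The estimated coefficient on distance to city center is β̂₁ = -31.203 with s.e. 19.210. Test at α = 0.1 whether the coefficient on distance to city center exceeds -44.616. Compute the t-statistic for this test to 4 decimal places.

t = 0.6982

H₀: β₁ = -44.616 vs H₁: β₁ > -44.616.
t = (β̂₁ − β₁⁰)/SE = (-31.203 − (-44.616)) / 19.210 = 0.6982.
df = n − k − 1 = 206 − 2 − 1 = 203.
One-sided p ≈ 0.2429, which is ≥ 0.1, so fail to reject H₀.
The data do not give significant evidence that the true slope on distance to city center exceeds -44.616 $ per unit, holding the other predictors fixed.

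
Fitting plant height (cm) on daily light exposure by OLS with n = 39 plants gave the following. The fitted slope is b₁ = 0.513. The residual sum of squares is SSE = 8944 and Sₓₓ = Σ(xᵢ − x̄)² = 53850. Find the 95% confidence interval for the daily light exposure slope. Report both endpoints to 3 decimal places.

MSE = SSE/(n − 2) = 8944/37 = 241.73.
SE(b₁) = √(MSE/Sₓₓ) = √(241.73/53850) = 0.0669996.
df = n − 2 = 37.
t* = t_{0.025, 37} = 2.026192.
Margin = t* × SE = 2.026192 × 0.0669996 = 0.13575.
CI: 0.513 ± 0.13575 → (0.377, 0.649).
With 95% confidence, each one-unit increase in daily light exposure is associated with a change of between 0.377 and 0.649 cm in plant height.

(0.377, 0.649)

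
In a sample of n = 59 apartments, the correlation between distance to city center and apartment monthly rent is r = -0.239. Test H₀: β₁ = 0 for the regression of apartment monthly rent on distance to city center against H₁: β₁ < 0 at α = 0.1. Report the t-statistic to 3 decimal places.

t = r·√(n − 2)/√(1 − r²) = -0.239·√57/√0.942879 = -1.858.
df = n − 2 = 57.
One-sided p ≈ 0.0341, which is < 0.1, so reject H₀.
There is evidence of a linear association between distance to city center and apartment monthly rent.

t = -1.858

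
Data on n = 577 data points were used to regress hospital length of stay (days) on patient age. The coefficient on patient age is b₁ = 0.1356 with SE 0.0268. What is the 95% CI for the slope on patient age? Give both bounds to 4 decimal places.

(0.0830, 0.1882)

df = n − 2 = 577 − 2 = 575.
t* = t_{0.025, 575} = 1.964098.
Margin = t* × SE = 1.964098 × 0.0268 = 0.052638.
CI: 0.1356 ± 0.052638 → (0.0830, 0.1882).
With 95% confidence, each one-unit increase in patient age is associated with a change of between 0.0830 and 0.1882 days in hospital length of stay.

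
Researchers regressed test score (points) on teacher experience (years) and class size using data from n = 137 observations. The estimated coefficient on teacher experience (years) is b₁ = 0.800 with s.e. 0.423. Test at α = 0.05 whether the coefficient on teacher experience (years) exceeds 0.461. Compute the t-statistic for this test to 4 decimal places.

t = 0.8014

H₀: β₁ = 0.461 vs H₁: β₁ > 0.461.
t = (b₁ − β₁⁰)/SE = (0.800 − 0.461) / 0.423 = 0.8014.
df = n − k − 1 = 137 − 2 − 1 = 134.
One-sided p ≈ 0.2122, which is ≥ 0.05, so fail to reject H₀.
The data do not give significant evidence that the true slope on teacher experience (years) exceeds 0.461 points per unit, holding the other predictors fixed.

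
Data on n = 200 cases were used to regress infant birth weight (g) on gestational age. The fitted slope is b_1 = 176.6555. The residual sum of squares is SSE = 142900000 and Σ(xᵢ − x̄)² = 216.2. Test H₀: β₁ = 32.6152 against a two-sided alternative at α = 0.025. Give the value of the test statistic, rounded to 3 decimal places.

MSE = SSE/(n − 2) = 142900000/198 = 721717.
SE(b_1) = √(MSE/Sₓₓ) = √(721717/216.2) = 57.7771.
t = (176.6555 − 32.6152) / 57.7771 = 2.493.
df = n − 2 = 198.
Two-sided p ≈ 0.0135, which is < 0.025, so reject H₀.
There is evidence that the true slope on gestational age differs from 32.6152 g per unit.

t = 2.493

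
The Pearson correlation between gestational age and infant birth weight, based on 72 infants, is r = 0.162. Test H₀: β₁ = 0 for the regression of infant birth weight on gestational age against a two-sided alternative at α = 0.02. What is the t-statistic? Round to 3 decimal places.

t = r·√(n − 2)/√(1 − r²) = 0.162·√70/√0.973756 = 1.374.
df = n − 2 = 70.
Two-sided p ≈ 0.1740, which is ≥ 0.02, so fail to reject H₀.
The data do not give significant evidence of a linear association between gestational age and infant birth weight.

t = 1.374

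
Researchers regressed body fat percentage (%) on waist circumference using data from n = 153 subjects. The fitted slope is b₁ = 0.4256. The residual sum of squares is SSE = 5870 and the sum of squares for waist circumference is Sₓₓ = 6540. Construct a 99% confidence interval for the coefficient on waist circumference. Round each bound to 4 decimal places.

(0.2245, 0.6267)

MSE = SSE/(n − 2) = 5870/151 = 38.8742.
SE(b₁) = √(MSE/Sₓₓ) = √(38.8742/6540) = 0.0770977.
df = n − 2 = 151.
t* = t_{0.005, 151} = 2.60878.
Margin = t* × SE = 2.60878 × 0.0770977 = 0.201131.
CI: 0.4256 ± 0.201131 → (0.2245, 0.6267).
With 99% confidence, each one-unit increase in waist circumference is associated with a change of between 0.2245 and 0.6267 % in body fat percentage.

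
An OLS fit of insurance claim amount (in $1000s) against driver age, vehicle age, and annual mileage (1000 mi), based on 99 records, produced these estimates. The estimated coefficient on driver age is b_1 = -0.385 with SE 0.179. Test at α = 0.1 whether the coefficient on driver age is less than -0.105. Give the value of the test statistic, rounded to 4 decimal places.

H₀: β₁ = -0.105 vs H₁: β₁ < -0.105.
t = (b_1 − β₁⁰)/SE = (-0.385 − (-0.105)) / 0.179 = -1.5642.
df = n − k − 1 = 99 − 3 − 1 = 95.
One-sided p ≈ 0.0605, which is < 0.1, so reject H₀.
There is evidence that the true slope on driver age is below -0.105 $1000s per unit, holding the other predictors fixed.

t = -1.5642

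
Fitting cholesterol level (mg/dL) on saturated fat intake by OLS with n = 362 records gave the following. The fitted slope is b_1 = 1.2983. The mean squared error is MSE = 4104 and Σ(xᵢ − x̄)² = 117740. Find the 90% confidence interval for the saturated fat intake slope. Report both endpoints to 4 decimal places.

(0.9904, 1.6062)

SE(b_1) = √(MSE/Sₓₓ) = √(4104/117740) = 0.186699.
df = n − 2 = 360.
t* = t_{0.05, 360} = 1.649097.
Margin = t* × SE = 1.649097 × 0.186699 = 0.307885.
CI: 1.2983 ± 0.307885 → (0.9904, 1.6062).
With 90% confidence, each one-unit increase in saturated fat intake is associated with a change of between 0.9904 and 1.6062 mg/dL in cholesterol level.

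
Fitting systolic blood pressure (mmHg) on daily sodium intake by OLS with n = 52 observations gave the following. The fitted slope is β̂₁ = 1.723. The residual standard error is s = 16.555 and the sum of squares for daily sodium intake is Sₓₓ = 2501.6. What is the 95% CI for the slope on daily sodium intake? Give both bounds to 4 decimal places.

SE(β̂₁) = s/√Sₓₓ = 16.555/√2501.6 = 0.330994.
df = n − 2 = 50.
t* = t_{0.025, 50} = 2.008559.
Margin = t* × SE = 2.008559 × 0.330994 = 0.664821.
CI: 1.723 ± 0.664821 → (1.0582, 2.3878).
With 95% confidence, each one-unit increase in daily sodium intake is associated with a change of between 1.0582 and 2.3878 mmHg in systolic blood pressure.

(1.0582, 2.3878)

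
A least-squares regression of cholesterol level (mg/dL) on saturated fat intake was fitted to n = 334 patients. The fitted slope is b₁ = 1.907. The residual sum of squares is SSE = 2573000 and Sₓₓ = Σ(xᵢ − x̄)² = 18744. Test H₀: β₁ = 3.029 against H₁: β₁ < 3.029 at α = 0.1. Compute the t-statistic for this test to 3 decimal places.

MSE = SSE/(n − 2) = 2573000/332 = 7750.
SE(b₁) = √(MSE/Sₓₓ) = √(7750/18744) = 0.643013.
t = (1.907 − 3.029) / 0.643013 = -1.745.
df = n − 2 = 332.
One-sided p ≈ 0.0410, which is < 0.1, so reject H₀.
There is evidence that the true slope on saturated fat intake is below 3.029 mg/dL per unit.

t = -1.745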